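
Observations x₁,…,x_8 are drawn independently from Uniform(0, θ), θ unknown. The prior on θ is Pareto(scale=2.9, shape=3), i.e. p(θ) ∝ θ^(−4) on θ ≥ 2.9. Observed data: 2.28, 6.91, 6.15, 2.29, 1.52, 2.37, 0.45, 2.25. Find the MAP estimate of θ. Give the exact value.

θ̂_MAP = 6.91

The Uniform(0, θ) likelihood is θ^(−n) for θ ≥ max(xᵢ), zero otherwise. Here max(xᵢ) = 6.91.
Posterior ∝ θ^(−4) · θ^(−8) = θ^(−12) on θ ≥ max(2.9, 6.91) = 6.91.
This density is strictly decreasing in θ, so the posterior mode lies at the lower boundary of the support.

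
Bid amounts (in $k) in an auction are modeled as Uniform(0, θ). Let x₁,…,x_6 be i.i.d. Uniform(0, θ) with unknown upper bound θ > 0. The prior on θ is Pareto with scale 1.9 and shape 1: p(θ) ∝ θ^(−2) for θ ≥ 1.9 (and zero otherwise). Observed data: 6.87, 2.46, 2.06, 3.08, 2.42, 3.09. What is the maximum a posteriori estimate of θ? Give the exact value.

The Uniform(0, θ) likelihood is θ^(−n) for θ ≥ max(xᵢ), zero otherwise. Here max(xᵢ) = 6.87.
Posterior ∝ θ^(−2) · θ^(−6) = θ^(−8) on θ ≥ max(1.9, 6.87) = 6.87.
This density is strictly decreasing in θ, so the posterior mode lies at the lower boundary of the support.

θ̂_MAP = 6.87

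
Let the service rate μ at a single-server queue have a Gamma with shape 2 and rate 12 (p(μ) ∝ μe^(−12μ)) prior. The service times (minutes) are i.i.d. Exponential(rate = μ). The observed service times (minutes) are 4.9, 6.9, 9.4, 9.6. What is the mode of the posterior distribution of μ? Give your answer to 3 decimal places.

μ̂_MAP = 0.117

The Exponential(rate=μ) likelihood is ∝ μ^n e^(−μΣtᵢ). Here n = 4 and Σtᵢ = 4.9 + 6.9 + 9.4 + 9.6 = 30.8.
Posterior ∝ μe^(−12μ) · μ^4e^(−30.8μ) = μ^5e^(−42.8μ), i.e. Gamma(6, 42.8).
Mode = (a−1)/b = 5/42.8 ≈ 0.117.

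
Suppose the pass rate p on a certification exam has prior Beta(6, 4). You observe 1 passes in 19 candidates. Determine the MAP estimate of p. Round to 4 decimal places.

p̂_MAP = 0.2222

Prior: Beta(6, 4).
Data: 1 success in 19 trials. The binomial likelihood contributes p(1−p)^18, so the posterior is Beta(6+1, 4+18) = Beta(7, 22).
For Beta(a, b) with a, b > 1 the mode is (a−1)/(a+b−2) = 6/27 ≈ 0.2222.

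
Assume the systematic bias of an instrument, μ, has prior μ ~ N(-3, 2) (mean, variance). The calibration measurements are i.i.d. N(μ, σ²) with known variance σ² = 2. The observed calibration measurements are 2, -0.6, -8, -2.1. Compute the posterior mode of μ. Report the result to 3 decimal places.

n = 4; x̄ = (2 + (-0.6) + (-8) + (-2.1))/4 = -8.7/4 = -2.175.
For a Normal prior and Normal likelihood with known variance, the posterior is Normal; its mode equals its mean, the precision-weighted average.
Prior precision 1/σ₀² = 1/2 = 0.5; data precision n/σ² = 4/2 = 2.
μ̂ = (0.5·(-3) + 2·(-2.175)) / (0.5 + 2) = (-5.85)/2.5 = -2.340.

μ̂_MAP = -2.340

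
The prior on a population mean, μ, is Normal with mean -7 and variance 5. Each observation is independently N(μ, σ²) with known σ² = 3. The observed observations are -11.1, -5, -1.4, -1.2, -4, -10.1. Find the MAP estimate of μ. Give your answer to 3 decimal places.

n = 6; x̄ = ((-11.1) + (-5) + (-1.4) + (-1.2) + (-4) + (-10.1))/6 = -32.8/6 = -82/15 ≈ -5.4667.
For a Normal prior and Normal likelihood with known variance, the posterior is Normal; its mode equals its mean, the precision-weighted average.
Prior precision 1/σ₀² = 1/5 = 0.2; data precision n/σ² = 6/3 = 2.
μ̂ = (0.2·(-7) + 2·(-82/15)) / (0.2 + 2) = (-37/3)/2.2 = -185/33 ≈ -5.606.

μ̂_MAP = -5.606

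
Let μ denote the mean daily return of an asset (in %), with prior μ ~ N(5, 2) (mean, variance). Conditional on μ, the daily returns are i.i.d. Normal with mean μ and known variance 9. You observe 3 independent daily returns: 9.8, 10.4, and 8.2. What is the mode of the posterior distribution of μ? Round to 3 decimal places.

μ̂_MAP = 6.787

n = 3; x̄ = (9.8 + 10.4 + 8.2)/3 = 28.4/3 = 142/15 ≈ 9.4667.
For a Normal prior and Normal likelihood with known variance, the posterior is Normal; its mode equals its mean, the precision-weighted average.
Prior precision 1/σ₀² = 1/2 = 0.5; data precision n/σ² = 3/9 = 1/3.
μ̂ = (0.5·5 + (1/3)·(142/15)) / (0.5 + 1/3) = (509/90)/(5/6) = 509/75 ≈ 6.787.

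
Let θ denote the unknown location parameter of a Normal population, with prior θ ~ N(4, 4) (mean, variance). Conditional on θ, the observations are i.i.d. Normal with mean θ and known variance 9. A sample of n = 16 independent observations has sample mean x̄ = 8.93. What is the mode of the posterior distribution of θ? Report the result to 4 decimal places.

n = 16, x̄ = 8.93.
For a Normal prior and Normal likelihood with known variance, the posterior is Normal; its mode equals its mean, the precision-weighted average.
Prior precision 1/σ₀² = 1/4 = 0.25; data precision n/σ² = 16/9.
θ̂ = (0.25·4 + (16/9)·8.93) / (0.25 + 16/9) = (3797/225)/(73/36) = 15188/1825 ≈ 8.3222.

θ̂_MAP = 8.3222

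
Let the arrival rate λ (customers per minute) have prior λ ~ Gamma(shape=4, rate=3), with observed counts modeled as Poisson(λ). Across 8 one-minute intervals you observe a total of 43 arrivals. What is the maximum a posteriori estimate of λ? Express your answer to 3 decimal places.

Σxᵢ = 43, n = 8.
Posterior ∝ λ^3e^(−3λ) · λ^43e^(−8λ) = λ^46e^(−11λ), i.e. Gamma(shape=47, rate=11).
The mode of a Gamma(a, b) with a ≥ 1 (shape–rate) is (a−1)/b = 46/11 ≈ 4.182.

λ̂_MAP = 4.182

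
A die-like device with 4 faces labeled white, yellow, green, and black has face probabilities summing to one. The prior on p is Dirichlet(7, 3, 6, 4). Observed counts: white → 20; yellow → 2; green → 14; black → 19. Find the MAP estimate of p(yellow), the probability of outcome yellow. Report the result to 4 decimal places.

The posterior is Dirichlet(αᵢ + nᵢ) = Dirichlet(27, 5, 20, 23).
For a Dirichlet(a₁,…,a_K) with all aᵢ > 1, the mode has j-th component (aⱼ − 1)/(Σaᵢ − K).
Here Σaᵢ = 75 and K = 4, so p(yellow) = (5 − 1)/(75 − 4) = 4/71 ≈ 0.0563.

MAP estimate of p(yellow) = 0.0563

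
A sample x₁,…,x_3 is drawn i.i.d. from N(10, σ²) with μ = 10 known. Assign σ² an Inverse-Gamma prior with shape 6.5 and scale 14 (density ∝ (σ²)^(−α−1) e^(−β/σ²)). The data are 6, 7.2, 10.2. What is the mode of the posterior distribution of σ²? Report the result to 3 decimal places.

σ̂²_MAP = 2.882

Sum of squared deviations about the known mean: SS = (6−10)² + (7.2−10)² + (10.2−10)² = 23.88.
The Normal likelihood contributes (σ²)^(−n/2) exp(−SS/(2σ²)), so the posterior is Inverse-Gamma(α + n/2, β + SS/2) = Inverse-Gamma(8, 25.94).
The mode of Inverse-Gamma(a, b) is b/(a+1) = 25.94/9 ≈ 2.882.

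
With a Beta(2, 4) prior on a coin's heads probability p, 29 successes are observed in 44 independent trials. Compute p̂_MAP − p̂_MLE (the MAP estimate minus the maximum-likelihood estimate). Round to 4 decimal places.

Posterior is Beta(31, 19); MAP = (31−1)/(50−2) = 30/48 ≈ 0.62500.
MLE ignores the prior: p̂_MLE = k/n = 29/44 ≈ 0.65909.
Difference = 30/48 − 29/44 = -3/88 ≈ -0.0341.

MAP − MLE = -0.0341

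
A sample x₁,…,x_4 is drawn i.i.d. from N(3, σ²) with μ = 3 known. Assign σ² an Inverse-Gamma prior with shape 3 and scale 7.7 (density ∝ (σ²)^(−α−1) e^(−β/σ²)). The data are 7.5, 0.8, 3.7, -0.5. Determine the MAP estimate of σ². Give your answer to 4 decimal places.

σ̂²_MAP = 4.4358

Sum of squared deviations about the known mean: SS = (7.5−3)² + (0.8−3)² + (3.7−3)² + (-0.5−3)² = 37.83.
The Normal likelihood contributes (σ²)^(−n/2) exp(−SS/(2σ²)), so the posterior is Inverse-Gamma(α + n/2, β + SS/2) = Inverse-Gamma(5, 26.615).
The mode of Inverse-Gamma(a, b) is b/(a+1) = 26.615/6 ≈ 4.4358.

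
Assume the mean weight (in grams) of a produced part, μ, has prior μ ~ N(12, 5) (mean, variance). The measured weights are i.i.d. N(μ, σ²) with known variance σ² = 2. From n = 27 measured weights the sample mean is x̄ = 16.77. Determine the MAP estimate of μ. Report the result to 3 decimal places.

n = 27, x̄ = 16.77.
For a Normal prior and Normal likelihood with known variance, the posterior is Normal; its mode equals its mean, the precision-weighted average.
Prior precision 1/σ₀² = 1/5 = 0.2; data precision n/σ² = 27/2 = 13.5.
μ̂ = (0.2·12 + 13.5·16.77) / (0.2 + 13.5) = 228.795/13.7 = 45759/2740 ≈ 16.700.

μ̂_MAP = 16.700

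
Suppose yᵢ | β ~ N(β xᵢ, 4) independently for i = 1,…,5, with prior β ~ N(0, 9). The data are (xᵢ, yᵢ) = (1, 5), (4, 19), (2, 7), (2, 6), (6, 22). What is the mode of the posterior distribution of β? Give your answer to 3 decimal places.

log p(β | y) = −Σ(yᵢ − βxᵢ)²/(2·4) − β²/(2·9) + const.
Setting the derivative to zero: Σxᵢ(yᵢ − βxᵢ)/4 − β/9 = 0, so β = Σxᵢyᵢ / (Σxᵢ² + σ²/τ²).
Σxᵢyᵢ = 1·5 + 4·19 + 2·7 + 2·6 + 6·22 = 239; Σxᵢ² = 61; σ²/τ² = 4/9.
β̂_MAP = 239 / (61 + 4/9) = 239/(553/9) = 2151/553 ≈ 3.890.

β̂_MAP = 3.890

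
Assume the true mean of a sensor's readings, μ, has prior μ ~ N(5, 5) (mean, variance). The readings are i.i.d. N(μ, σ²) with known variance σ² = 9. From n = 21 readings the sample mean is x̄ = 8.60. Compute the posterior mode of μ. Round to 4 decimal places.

n = 21, x̄ = 8.60.
For a Normal prior and Normal likelihood with known variance, the posterior is Normal; its mode equals its mean, the precision-weighted average.
Prior precision 1/σ₀² = 1/5 = 0.2; data precision n/σ² = 21/9 = 7/3.
μ̂ = (0.2·5 + (7/3)·8.6) / (0.2 + 7/3) = (316/15)/(38/15) = 158/19 ≈ 8.3158.

μ̂_MAP = 8.3158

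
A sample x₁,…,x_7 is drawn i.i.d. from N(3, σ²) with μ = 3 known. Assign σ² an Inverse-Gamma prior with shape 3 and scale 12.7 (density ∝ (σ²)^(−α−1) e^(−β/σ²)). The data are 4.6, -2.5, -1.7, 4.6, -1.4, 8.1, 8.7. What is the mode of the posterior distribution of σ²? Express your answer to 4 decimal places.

σ̂²_MAP = 10.7147

Sum of squared deviations about the known mean: SS = (4.6−3)² + (-2.5−3)² + (-1.7−3)² + (4.6−3)² + (-1.4−3)² + (8.1−3)² + (8.7−3)² = 135.32.
The Normal likelihood contributes (σ²)^(−n/2) exp(−SS/(2σ²)), so the posterior is Inverse-Gamma(α + n/2, β + SS/2) = Inverse-Gamma(6.5, 80.36).
The mode of Inverse-Gamma(a, b) is b/(a+1) = 80.36/7.5 ≈ 10.7147.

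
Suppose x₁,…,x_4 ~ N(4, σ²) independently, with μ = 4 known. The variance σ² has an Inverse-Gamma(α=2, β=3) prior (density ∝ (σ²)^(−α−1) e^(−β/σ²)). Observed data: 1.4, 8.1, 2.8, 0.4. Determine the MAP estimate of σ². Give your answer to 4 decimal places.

σ̂²_MAP = 4.3970

Sum of squared deviations about the known mean: SS = (1.4−4)² + (8.1−4)² + (2.8−4)² + (0.4−4)² = 37.97.
The Normal likelihood contributes (σ²)^(−n/2) exp(−SS/(2σ²)), so the posterior is Inverse-Gamma(α + n/2, β + SS/2) = Inverse-Gamma(4, 21.985).
The mode of Inverse-Gamma(a, b) is b/(a+1) = 21.985/5 ≈ 4.3970.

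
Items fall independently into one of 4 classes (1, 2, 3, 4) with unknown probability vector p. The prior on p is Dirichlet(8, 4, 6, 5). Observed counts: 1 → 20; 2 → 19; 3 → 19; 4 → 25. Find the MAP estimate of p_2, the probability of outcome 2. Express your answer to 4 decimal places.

MAP estimate: 0.2157

The posterior is Dirichlet(αᵢ + nᵢ) = Dirichlet(28, 23, 25, 30).
For a Dirichlet(a₁,…,a_K) with all aᵢ > 1, the mode has j-th component (aⱼ − 1)/(Σaᵢ − K).
Here Σaᵢ = 106 and K = 4, so p_2 = (23 − 1)/(106 − 4) = 22/102 ≈ 0.2157.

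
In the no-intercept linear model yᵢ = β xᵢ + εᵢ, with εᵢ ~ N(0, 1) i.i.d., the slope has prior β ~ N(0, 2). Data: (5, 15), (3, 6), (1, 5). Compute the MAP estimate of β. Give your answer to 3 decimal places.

log p(β | y) = −Σ(yᵢ − βxᵢ)²/(2·1) − β²/(2·2) + const.
Setting the derivative to zero: Σxᵢ(yᵢ − βxᵢ)/1 − β/2 = 0, so β = Σxᵢyᵢ / (Σxᵢ² + σ²/τ²).
Σxᵢyᵢ = 5·15 + 3·6 + 1·5 = 98; Σxᵢ² = 35; σ²/τ² = 0.5.
β̂_MAP = 98 / (35 + 0.5) = 98/35.5 ≈ 2.761.

β̂_MAP = 2.761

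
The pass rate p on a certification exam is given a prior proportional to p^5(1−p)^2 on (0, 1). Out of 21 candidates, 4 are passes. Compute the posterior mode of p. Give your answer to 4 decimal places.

The prior density ∝ p^5(1−p)^2 is the kernel of Beta(6, 3).
Data: 4 successes in 21 trials. The binomial likelihood contributes p^4(1−p)^17, so the posterior is Beta(6+4, 3+17) = Beta(10, 20).
For Beta(a, b) with a, b > 1 the mode is (a−1)/(a+b−2) = 9/28 ≈ 0.3214.

p̂_MAP = 0.3214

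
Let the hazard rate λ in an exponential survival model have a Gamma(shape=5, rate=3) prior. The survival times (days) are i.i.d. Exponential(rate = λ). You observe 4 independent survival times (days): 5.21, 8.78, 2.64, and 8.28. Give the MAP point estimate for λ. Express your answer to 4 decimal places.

λ̂_MAP = 0.2866

The Exponential(rate=λ) likelihood is ∝ λ^n e^(−λΣtᵢ). Here n = 4 and Σtᵢ = 5.21 + 8.78 + 2.64 + 8.28 = 24.91.
Posterior ∝ λ^4e^(−3λ) · λ^4e^(−24.91λ) = λ^8e^(−27.91λ), i.e. Gamma(9, 27.91).
Mode = (a−1)/b = 8/27.91 ≈ 0.2866.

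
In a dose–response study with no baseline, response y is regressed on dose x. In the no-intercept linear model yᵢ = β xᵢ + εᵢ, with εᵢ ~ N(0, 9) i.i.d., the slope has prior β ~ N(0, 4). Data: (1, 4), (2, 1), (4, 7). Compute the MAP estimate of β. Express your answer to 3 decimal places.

β̂_MAP = 1.462

log p(β | y) = −Σ(yᵢ − βxᵢ)²/(2·9) − β²/(2·4) + const.
Setting the derivative to zero: Σxᵢ(yᵢ − βxᵢ)/9 − β/4 = 0, so β = Σxᵢyᵢ / (Σxᵢ² + σ²/τ²).
Σxᵢyᵢ = 1·4 + 2·1 + 4·7 = 34; Σxᵢ² = 21; σ²/τ² = 2.25.
β̂_MAP = 34 / (21 + 2.25) = 34/23.25 ≈ 1.462.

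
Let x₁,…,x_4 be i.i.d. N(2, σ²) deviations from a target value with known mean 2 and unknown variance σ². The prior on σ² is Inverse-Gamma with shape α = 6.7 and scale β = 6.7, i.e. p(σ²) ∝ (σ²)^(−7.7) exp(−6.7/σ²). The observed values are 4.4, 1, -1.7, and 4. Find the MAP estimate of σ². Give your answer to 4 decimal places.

Sum of squared deviations about the known mean: SS = (4.4−2)² + (1−2)² + (-1.7−2)² + (4−2)² = 24.45.
The Normal likelihood contributes (σ²)^(−n/2) exp(−SS/(2σ²)), so the posterior is Inverse-Gamma(α + n/2, β + SS/2) = Inverse-Gamma(8.7, 18.925).
The mode of Inverse-Gamma(a, b) is b/(a+1) = 18.925/9.7 ≈ 1.9510.

σ̂²_MAP = 1.9510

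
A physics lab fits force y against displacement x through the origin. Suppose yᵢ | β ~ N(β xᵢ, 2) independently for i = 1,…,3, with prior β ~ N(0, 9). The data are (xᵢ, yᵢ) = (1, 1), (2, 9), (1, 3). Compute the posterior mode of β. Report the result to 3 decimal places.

log p(β | y) = −Σ(yᵢ − βxᵢ)²/(2·2) − β²/(2·9) + const.
Setting the derivative to zero: Σxᵢ(yᵢ − βxᵢ)/2 − β/9 = 0, so β = Σxᵢyᵢ / (Σxᵢ² + σ²/τ²).
Σxᵢyᵢ = 1·1 + 2·9 + 1·3 = 22; Σxᵢ² = 6; σ²/τ² = 2/9.
β̂_MAP = 22 / (6 + 2/9) = 22/(56/9) = 99/28 ≈ 3.536.

β̂_MAP = 3.536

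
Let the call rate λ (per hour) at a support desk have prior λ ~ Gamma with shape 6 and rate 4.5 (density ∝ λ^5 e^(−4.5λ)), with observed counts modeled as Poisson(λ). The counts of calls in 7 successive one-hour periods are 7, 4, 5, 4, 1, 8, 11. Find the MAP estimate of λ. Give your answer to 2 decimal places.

Σxᵢ = 7+4+5+4+1+8+11 = 40, with n = 7.
Posterior ∝ λ^5e^(−4.5λ) · λ^40e^(−7λ) = λ^45e^(−11.5λ), i.e. Gamma(shape=46, rate=11.5).
The mode of a Gamma(a, b) with a ≥ 1 (shape–rate) is (a−1)/b = 45/11.5 ≈ 3.91.

λ̂_MAP = 3.91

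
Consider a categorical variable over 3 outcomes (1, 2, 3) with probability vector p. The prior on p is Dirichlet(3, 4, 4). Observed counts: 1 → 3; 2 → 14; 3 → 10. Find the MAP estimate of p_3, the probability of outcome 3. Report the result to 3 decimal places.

The posterior is Dirichlet(αᵢ + nᵢ) = Dirichlet(6, 18, 14).
For a Dirichlet(a₁,…,a_K) with all aᵢ > 1, the mode has j-th component (aⱼ − 1)/(Σaᵢ − K).
Here Σaᵢ = 38 and K = 3, so p_3 = (14 − 1)/(38 − 3) = 13/35 ≈ 0.371.

MAP estimate: 0.371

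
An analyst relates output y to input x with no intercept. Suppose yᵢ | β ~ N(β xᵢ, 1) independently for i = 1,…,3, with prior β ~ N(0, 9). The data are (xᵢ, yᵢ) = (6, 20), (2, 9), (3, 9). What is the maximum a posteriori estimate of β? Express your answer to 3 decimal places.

β̂_MAP = 3.360

log p(β | y) = −Σ(yᵢ − βxᵢ)²/(2·1) − β²/(2·9) + const.
Setting the derivative to zero: Σxᵢ(yᵢ − βxᵢ)/1 − β/9 = 0, so β = Σxᵢyᵢ / (Σxᵢ² + σ²/τ²).
Σxᵢyᵢ = 6·20 + 2·9 + 3·9 = 165; Σxᵢ² = 49; σ²/τ² = 1/9.
β̂_MAP = 165 / (49 + 1/9) = 165/(442/9) = 1485/442 ≈ 3.360.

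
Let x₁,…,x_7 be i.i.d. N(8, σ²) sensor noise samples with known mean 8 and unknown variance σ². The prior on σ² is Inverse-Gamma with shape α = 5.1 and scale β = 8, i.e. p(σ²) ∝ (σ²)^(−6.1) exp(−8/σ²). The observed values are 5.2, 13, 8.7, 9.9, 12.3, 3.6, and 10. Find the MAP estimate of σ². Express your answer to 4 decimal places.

Sum of squared deviations about the known mean: SS = (5.2−8)² + (13−8)² + (8.7−8)² + (9.9−8)² + (12.3−8)² + (3.6−8)² + (10−8)² = 78.79.
The Normal likelihood contributes (σ²)^(−n/2) exp(−SS/(2σ²)), so the posterior is Inverse-Gamma(α + n/2, β + SS/2) = Inverse-Gamma(8.6, 47.395).
The mode of Inverse-Gamma(a, b) is b/(a+1) = 47.395/9.6 ≈ 4.9370.

σ̂²_MAP = 4.9370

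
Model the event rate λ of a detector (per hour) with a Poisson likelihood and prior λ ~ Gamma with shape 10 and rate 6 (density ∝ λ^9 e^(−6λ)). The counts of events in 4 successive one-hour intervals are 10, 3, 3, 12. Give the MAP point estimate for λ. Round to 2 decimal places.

Σxᵢ = 10+3+3+12 = 28, with n = 4.
Posterior ∝ λ^9e^(−6λ) · λ^28e^(−4λ) = λ^37e^(−10λ), i.e. Gamma(shape=38, rate=10).
The mode of a Gamma(a, b) with a ≥ 1 (shape–rate) is (a−1)/b = 37/10 ≈ 3.70.

λ̂_MAP = 3.70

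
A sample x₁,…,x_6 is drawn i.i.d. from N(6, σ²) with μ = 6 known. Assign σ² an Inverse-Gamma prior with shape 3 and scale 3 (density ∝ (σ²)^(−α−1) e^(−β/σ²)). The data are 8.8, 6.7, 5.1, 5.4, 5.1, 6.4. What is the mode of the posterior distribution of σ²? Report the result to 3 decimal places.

Sum of squared deviations about the known mean: SS = (8.8−6)² + (6.7−6)² + (5.1−6)² + (5.4−6)² + (5.1−6)² + (6.4−6)² = 10.47.
The Normal likelihood contributes (σ²)^(−n/2) exp(−SS/(2σ²)), so the posterior is Inverse-Gamma(α + n/2, β + SS/2) = Inverse-Gamma(6, 8.235).
The mode of Inverse-Gamma(a, b) is b/(a+1) = 8.235/7 ≈ 1.176.

σ̂²_MAP = 1.176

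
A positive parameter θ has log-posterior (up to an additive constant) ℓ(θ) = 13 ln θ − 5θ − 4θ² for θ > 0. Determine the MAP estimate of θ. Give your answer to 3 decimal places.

θ̂_MAP = 1.000

ℓ'(θ) = 13/θ − 5 − 8θ. Setting this to zero and multiplying by θ: 8θ² + 5θ − 13 = 0.
θ = (−5 + √(5² + 4·8·13)) / (2·8) = (−5 + √441) / 16 = (−5 + 21)/16 = 1.
ℓ''(θ) = −13/θ² − 8 < 0, confirming a maximum.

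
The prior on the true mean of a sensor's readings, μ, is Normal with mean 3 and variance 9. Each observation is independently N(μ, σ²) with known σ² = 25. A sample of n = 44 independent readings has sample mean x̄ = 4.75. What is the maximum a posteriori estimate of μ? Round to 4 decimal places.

μ̂_MAP = 4.6461

n = 44, x̄ = 4.75.
For a Normal prior and Normal likelihood with known variance, the posterior is Normal; its mode equals its mean, the precision-weighted average.
Prior precision 1/σ₀² = 1/9; data precision n/σ² = 44/25 = 1.76.
μ̂ = ((1/9)·3 + 1.76·4.75) / (1/9 + 1.76) = (652/75)/(421/225) = 1956/421 ≈ 4.6461.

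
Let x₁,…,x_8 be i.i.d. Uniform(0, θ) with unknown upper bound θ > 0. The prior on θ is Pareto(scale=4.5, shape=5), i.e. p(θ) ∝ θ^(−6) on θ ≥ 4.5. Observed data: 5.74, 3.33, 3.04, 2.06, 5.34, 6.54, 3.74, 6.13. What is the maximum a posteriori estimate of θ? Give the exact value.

θ̂_MAP = 6.54

The Uniform(0, θ) likelihood is θ^(−n) for θ ≥ max(xᵢ), zero otherwise. Here max(xᵢ) = 6.54.
Posterior ∝ θ^(−6) · θ^(−8) = θ^(−14) on θ ≥ max(4.5, 6.54) = 6.54.
This density is strictly decreasing in θ, so the posterior mode lies at the lower boundary of the support.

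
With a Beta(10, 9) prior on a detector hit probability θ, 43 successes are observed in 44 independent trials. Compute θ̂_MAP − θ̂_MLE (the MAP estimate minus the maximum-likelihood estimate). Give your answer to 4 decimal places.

MAP − MLE = -0.1248

Posterior is Beta(53, 10); MAP = (53−1)/(63−2) = 52/61 ≈ 0.85246.
MLE ignores the prior: θ̂_MLE = k/n = 43/44 ≈ 0.97727.
Difference = 52/61 − 43/44 = -335/2684 ≈ -0.1248.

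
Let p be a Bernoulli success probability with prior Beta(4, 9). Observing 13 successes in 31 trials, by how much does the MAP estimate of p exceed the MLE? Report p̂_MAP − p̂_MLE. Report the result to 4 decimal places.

Posterior is Beta(17, 27); MAP = (17−1)/(44−2) = 16/42 ≈ 0.38095.
MLE ignores the prior: p̂_MLE = k/n = 13/31 ≈ 0.41935.
Difference = 16/42 − 13/31 = -25/651 ≈ -0.0384.

MAP − MLE = -0.0384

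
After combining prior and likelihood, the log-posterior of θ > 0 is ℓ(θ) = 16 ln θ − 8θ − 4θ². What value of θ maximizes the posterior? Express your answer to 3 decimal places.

ℓ'(θ) = 16/θ − 8 − 8θ. Setting this to zero and multiplying by θ: 8θ² + 8θ − 16 = 0.
θ = (−8 + √(8² + 4·8·16)) / (2·8) = (−8 + √576) / 16 = (−8 + 24)/16 = 1.
ℓ''(θ) = −16/θ² − 8 < 0, confirming a maximum.

θ̂_MAP = 1.000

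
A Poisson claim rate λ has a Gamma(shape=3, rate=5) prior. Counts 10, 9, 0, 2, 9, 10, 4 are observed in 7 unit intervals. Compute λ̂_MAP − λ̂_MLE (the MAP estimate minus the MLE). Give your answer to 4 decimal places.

MAP − MLE = -2.4524

Σxᵢ = 44. Posterior is Gamma(47, 12); MAP = (47−1)/12 = 46/12 ≈ 3.83333.
MLE = x̄ = 44/7 ≈ 6.28571.
Difference = 46/12 − 44/7 = -103/42 ≈ -2.4524.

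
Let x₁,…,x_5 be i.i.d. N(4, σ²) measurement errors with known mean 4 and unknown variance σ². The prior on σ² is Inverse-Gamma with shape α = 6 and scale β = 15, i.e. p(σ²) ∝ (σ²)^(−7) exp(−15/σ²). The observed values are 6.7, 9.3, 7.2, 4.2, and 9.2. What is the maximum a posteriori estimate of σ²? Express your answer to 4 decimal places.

σ̂²_MAP = 5.4053

Sum of squared deviations about the known mean: SS = (6.7−4)² + (9.3−4)² + (7.2−4)² + (4.2−4)² + (9.2−4)² = 72.7.
The Normal likelihood contributes (σ²)^(−n/2) exp(−SS/(2σ²)), so the posterior is Inverse-Gamma(α + n/2, β + SS/2) = Inverse-Gamma(8.5, 51.35).
The mode of Inverse-Gamma(a, b) is b/(a+1) = 51.35/9.5 ≈ 5.4053.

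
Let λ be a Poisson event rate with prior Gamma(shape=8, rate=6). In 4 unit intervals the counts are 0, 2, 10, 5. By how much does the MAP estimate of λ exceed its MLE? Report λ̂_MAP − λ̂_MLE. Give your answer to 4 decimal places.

Σxᵢ = 17. Posterior is Gamma(25, 10); MAP = (25−1)/10 = 24/10 ≈ 2.40000.
MLE = x̄ = 17/4 ≈ 4.25000.
Difference = 24/10 − 17/4 = -37/20 ≈ -1.8500.

MAP − MLE = -1.8500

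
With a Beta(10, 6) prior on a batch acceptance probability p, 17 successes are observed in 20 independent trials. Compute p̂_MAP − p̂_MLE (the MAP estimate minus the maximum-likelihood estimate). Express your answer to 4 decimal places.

MAP − MLE = -0.0853

Posterior is Beta(27, 9); MAP = (27−1)/(36−2) = 26/34 ≈ 0.76471.
MLE ignores the prior: p̂_MLE = k/n = 17/20 ≈ 0.85000.
Difference = 26/34 − 17/20 = -29/340 ≈ -0.0853.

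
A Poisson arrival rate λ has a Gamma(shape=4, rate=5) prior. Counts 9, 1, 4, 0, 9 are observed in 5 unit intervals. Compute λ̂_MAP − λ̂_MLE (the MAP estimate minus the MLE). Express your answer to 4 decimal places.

Σxᵢ = 23. Posterior is Gamma(27, 10); MAP = (27−1)/10 = 26/10 ≈ 2.60000.
MLE = x̄ = 23/5 ≈ 4.60000.
Difference = 26/10 − 23/5 = -2 ≈ -2.0000.

MAP − MLE = -2.0000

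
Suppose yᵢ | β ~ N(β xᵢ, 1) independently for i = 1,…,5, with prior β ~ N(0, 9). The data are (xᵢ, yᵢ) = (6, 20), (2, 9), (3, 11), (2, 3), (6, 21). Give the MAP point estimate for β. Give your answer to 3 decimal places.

β̂_MAP = 3.400

log p(β | y) = −Σ(yᵢ − βxᵢ)²/(2·1) − β²/(2·9) + const.
Setting the derivative to zero: Σxᵢ(yᵢ − βxᵢ)/1 − β/9 = 0, so β = Σxᵢyᵢ / (Σxᵢ² + σ²/τ²).
Σxᵢyᵢ = 6·20 + 2·9 + 3·11 + 2·3 + 6·21 = 303; Σxᵢ² = 89; σ²/τ² = 1/9.
β̂_MAP = 303 / (89 + 1/9) = 303/(802/9) = 2727/802 ≈ 3.400.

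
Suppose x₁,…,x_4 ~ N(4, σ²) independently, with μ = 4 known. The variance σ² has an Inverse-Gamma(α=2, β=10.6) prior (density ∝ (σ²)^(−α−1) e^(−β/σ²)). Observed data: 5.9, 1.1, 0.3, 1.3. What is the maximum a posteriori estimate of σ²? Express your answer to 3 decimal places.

Sum of squared deviations about the known mean: SS = (5.9−4)² + (1.1−4)² + (0.3−4)² + (1.3−4)² = 33.
The Normal likelihood contributes (σ²)^(−n/2) exp(−SS/(2σ²)), so the posterior is Inverse-Gamma(α + n/2, β + SS/2) = Inverse-Gamma(4, 27.1).
The mode of Inverse-Gamma(a, b) is b/(a+1) = 27.1/5 ≈ 5.420.

σ̂²_MAP = 5.420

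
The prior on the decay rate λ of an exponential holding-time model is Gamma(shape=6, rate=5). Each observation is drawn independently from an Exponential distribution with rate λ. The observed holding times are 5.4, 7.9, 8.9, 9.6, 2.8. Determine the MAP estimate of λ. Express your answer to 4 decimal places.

λ̂_MAP = 0.2525

The Exponential(rate=λ) likelihood is ∝ λ^n e^(−λΣtᵢ). Here n = 5 and Σtᵢ = 5.4 + 7.9 + 8.9 + 9.6 + 2.8 = 34.6.
Posterior ∝ λ^5e^(−5λ) · λ^5e^(−34.6λ) = λ^10e^(−39.6λ), i.e. Gamma(11, 39.6).
Mode = (a−1)/b = 10/39.6 ≈ 0.2525.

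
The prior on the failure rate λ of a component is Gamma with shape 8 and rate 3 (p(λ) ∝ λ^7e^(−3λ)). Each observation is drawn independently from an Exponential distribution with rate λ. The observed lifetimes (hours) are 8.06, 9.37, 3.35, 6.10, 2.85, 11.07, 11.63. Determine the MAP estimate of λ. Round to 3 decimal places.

λ̂_MAP = 0.253

The Exponential(rate=λ) likelihood is ∝ λ^n e^(−λΣtᵢ). Here n = 7 and Σtᵢ = 8.06 + 9.37 + 3.35 + 6.10 + 2.85 + 11.07 + 11.63 = 52.43.
Posterior ∝ λ^7e^(−3λ) · λ^7e^(−52.43λ) = λ^14e^(−55.43λ), i.e. Gamma(15, 55.43).
Mode = (a−1)/b = 14/55.43 ≈ 0.253.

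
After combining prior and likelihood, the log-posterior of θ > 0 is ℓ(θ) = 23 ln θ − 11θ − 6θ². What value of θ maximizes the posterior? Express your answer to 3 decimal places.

ℓ'(θ) = 23/θ − 11 − 12θ. Setting this to zero and multiplying by θ: 12θ² + 11θ − 23 = 0.
θ = (−11 + √(11² + 4·12·23)) / (2·12) = (−11 + √1225) / 24 = (−11 + 35)/24 = 1.
ℓ''(θ) = −23/θ² − 12 < 0, confirming a maximum.

θ̂_MAP = 1.000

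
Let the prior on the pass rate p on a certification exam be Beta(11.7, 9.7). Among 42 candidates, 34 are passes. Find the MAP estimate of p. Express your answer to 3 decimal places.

Prior: Beta(11.7, 9.7).
Data: 34 successes in 42 trials. The binomial likelihood contributes p^34(1−p)^8, so the posterior is Beta(11.7+34, 9.7+8) = Beta(45.7, 17.7).
For Beta(a, b) with a, b > 1 the mode is (a−1)/(a+b−2) = 44.7/61.4 ≈ 0.728.

p̂_MAP = 0.728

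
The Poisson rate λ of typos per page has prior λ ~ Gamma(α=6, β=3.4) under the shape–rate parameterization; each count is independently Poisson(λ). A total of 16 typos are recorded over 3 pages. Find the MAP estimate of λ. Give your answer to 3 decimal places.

Σxᵢ = 16, n = 3.
Posterior ∝ λ^5e^(−3.4λ) · λ^16e^(−3λ) = λ^21e^(−6.4λ), i.e. Gamma(shape=22, rate=6.4).
The mode of a Gamma(a, b) with a ≥ 1 (shape–rate) is (a−1)/b = 21/6.4 ≈ 3.281.

λ̂_MAP = 3.281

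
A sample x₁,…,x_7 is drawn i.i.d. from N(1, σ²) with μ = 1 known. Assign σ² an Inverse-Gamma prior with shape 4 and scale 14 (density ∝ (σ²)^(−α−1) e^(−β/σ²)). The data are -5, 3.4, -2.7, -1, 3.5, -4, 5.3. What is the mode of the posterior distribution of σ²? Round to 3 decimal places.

σ̂²_MAP = 8.070

Sum of squared deviations about the known mean: SS = (-5−1)² + (3.4−1)² + (-2.7−1)² + (-1−1)² + (3.5−1)² + (-4−1)² + (5.3−1)² = 109.19.
The Normal likelihood contributes (σ²)^(−n/2) exp(−SS/(2σ²)), so the posterior is Inverse-Gamma(α + n/2, β + SS/2) = Inverse-Gamma(7.5, 68.595).
The mode of Inverse-Gamma(a, b) is b/(a+1) = 68.595/8.5 ≈ 8.070.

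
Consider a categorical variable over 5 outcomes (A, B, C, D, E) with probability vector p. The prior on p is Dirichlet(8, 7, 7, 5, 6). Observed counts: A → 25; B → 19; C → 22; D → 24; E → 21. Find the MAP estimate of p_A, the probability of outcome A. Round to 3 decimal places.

The posterior is Dirichlet(αᵢ + nᵢ) = Dirichlet(33, 26, 29, 29, 27).
For a Dirichlet(a₁,…,a_K) with all aᵢ > 1, the mode has j-th component (aⱼ − 1)/(Σaᵢ − K).
Here Σaᵢ = 144 and K = 5, so p_A = (33 − 1)/(144 − 5) = 32/139 ≈ 0.230.

MAP estimate of p_A = 0.230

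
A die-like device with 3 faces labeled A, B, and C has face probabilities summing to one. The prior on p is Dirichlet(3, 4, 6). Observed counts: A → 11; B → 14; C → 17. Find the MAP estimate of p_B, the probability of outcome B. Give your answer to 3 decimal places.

MAP estimate of p_B = 0.327

The posterior is Dirichlet(αᵢ + nᵢ) = Dirichlet(14, 18, 23).
For a Dirichlet(a₁,…,a_K) with all aᵢ > 1, the mode has j-th component (aⱼ − 1)/(Σaᵢ − K).
Here Σaᵢ = 55 and K = 3, so p_B = (18 − 1)/(55 − 3) = 17/52 ≈ 0.327.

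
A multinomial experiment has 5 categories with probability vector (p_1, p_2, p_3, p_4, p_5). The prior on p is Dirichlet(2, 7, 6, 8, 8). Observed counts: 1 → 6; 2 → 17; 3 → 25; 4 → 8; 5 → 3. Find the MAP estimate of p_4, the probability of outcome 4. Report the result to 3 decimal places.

MAP estimate: 0.176

The posterior is Dirichlet(αᵢ + nᵢ) = Dirichlet(8, 24, 31, 16, 11).
For a Dirichlet(a₁,…,a_K) with all aᵢ > 1, the mode has j-th component (aⱼ − 1)/(Σaᵢ − K).
Here Σaᵢ = 90 and K = 5, so p_4 = (16 − 1)/(90 − 5) = 15/85 ≈ 0.176.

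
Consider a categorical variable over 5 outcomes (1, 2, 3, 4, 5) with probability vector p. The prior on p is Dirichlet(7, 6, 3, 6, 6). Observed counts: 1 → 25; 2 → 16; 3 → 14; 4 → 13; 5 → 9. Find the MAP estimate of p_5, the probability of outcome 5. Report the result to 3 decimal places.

MAP estimate: 0.140

The posterior is Dirichlet(αᵢ + nᵢ) = Dirichlet(32, 22, 17, 19, 15).
For a Dirichlet(a₁,…,a_K) with all aᵢ > 1, the mode has j-th component (aⱼ − 1)/(Σaᵢ − K).
Here Σaᵢ = 105 and K = 5, so p_5 = (15 − 1)/(105 − 5) = 14/100 ≈ 0.140.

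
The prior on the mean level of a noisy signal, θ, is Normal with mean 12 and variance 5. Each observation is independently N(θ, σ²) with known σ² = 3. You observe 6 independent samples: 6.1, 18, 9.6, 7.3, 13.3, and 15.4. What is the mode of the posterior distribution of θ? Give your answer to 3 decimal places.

θ̂_MAP = 11.652

n = 6; x̄ = (6.1 + 18 + 9.6 + 7.3 + 13.3 + 15.4)/6 = 69.7/6 = 697/60 ≈ 11.6167.
For a Normal prior and Normal likelihood with known variance, the posterior is Normal; its mode equals its mean, the precision-weighted average.
Prior precision 1/σ₀² = 1/5 = 0.2; data precision n/σ² = 6/3 = 2.
θ̂ = (0.2·12 + 2·(697/60)) / (0.2 + 2) = (769/30)/2.2 = 769/66 ≈ 11.652.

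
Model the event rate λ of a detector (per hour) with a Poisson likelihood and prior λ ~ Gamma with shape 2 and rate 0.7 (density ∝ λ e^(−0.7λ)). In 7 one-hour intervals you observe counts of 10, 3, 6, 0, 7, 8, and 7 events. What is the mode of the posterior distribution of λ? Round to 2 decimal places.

λ̂_MAP = 5.45

Σxᵢ = 10+3+6+0+7+8+7 = 41, with n = 7.
Posterior ∝ λe^(−0.7λ) · λ^41e^(−7λ) = λ^42e^(−7.7λ), i.e. Gamma(shape=43, rate=7.7).
The mode of a Gamma(a, b) with a ≥ 1 (shape–rate) is (a−1)/b = 42/7.7 ≈ 5.45.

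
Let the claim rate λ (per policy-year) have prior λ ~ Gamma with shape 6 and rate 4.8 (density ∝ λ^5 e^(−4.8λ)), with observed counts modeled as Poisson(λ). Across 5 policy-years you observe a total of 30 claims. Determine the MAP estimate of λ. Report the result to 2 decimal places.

λ̂_MAP = 3.57

Σxᵢ = 30, n = 5.
Posterior ∝ λ^5e^(−4.8λ) · λ^30e^(−5λ) = λ^35e^(−9.8λ), i.e. Gamma(shape=36, rate=9.8).
The mode of a Gamma(a, b) with a ≥ 1 (shape–rate) is (a−1)/b = 35/9.8 ≈ 3.57.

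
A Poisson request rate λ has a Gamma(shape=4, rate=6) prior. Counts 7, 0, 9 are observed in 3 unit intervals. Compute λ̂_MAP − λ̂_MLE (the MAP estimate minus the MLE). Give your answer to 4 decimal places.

MAP − MLE = -3.2222

Σxᵢ = 16. Posterior is Gamma(20, 9); MAP = (20−1)/9 = 19/9 ≈ 2.11111.
MLE = x̄ = 16/3 ≈ 5.33333.
Difference = 19/9 − 16/3 = -29/9 ≈ -3.2222.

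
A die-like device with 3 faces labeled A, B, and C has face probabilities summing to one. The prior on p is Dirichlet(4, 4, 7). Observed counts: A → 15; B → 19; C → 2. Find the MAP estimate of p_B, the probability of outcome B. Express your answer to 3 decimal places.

MAP estimate of p_B = 0.458

The posterior is Dirichlet(αᵢ + nᵢ) = Dirichlet(19, 23, 9).
For a Dirichlet(a₁,…,a_K) with all aᵢ > 1, the mode has j-th component (aⱼ − 1)/(Σaᵢ − K).
Here Σaᵢ = 51 and K = 3, so p_B = (23 − 1)/(51 − 3) = 22/48 ≈ 0.458.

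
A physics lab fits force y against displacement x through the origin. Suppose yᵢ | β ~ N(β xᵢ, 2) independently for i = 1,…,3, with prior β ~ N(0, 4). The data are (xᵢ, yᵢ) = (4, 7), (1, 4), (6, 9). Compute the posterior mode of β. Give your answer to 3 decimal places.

log p(β | y) = −Σ(yᵢ − βxᵢ)²/(2·2) − β²/(2·4) + const.
Setting the derivative to zero: Σxᵢ(yᵢ − βxᵢ)/2 − β/4 = 0, so β = Σxᵢyᵢ / (Σxᵢ² + σ²/τ²).
Σxᵢyᵢ = 4·7 + 1·4 + 6·9 = 86; Σxᵢ² = 53; σ²/τ² = 0.5.
β̂_MAP = 86 / (53 + 0.5) = 86/53.5 ≈ 1.607.

β̂_MAP = 1.607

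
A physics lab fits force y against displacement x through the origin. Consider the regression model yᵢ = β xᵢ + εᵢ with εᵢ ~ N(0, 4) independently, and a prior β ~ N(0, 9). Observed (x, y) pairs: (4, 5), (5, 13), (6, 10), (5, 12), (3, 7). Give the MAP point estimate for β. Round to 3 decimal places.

log p(β | y) = −Σ(yᵢ − βxᵢ)²/(2·4) − β²/(2·9) + const.
Setting the derivative to zero: Σxᵢ(yᵢ − βxᵢ)/4 − β/9 = 0, so β = Σxᵢyᵢ / (Σxᵢ² + σ²/τ²).
Σxᵢyᵢ = 4·5 + 5·13 + 6·10 + 5·12 + 3·7 = 226; Σxᵢ² = 111; σ²/τ² = 4/9.
β̂_MAP = 226 / (111 + 4/9) = 226/(1003/9) = 2034/1003 ≈ 2.028.

β̂_MAP = 2.028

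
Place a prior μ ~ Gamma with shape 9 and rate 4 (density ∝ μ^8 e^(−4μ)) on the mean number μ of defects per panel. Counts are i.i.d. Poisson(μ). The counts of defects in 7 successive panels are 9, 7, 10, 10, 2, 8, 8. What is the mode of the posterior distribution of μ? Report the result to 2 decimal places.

Σxᵢ = 9+7+10+10+2+8+8 = 54, with n = 7.
Posterior ∝ μ^8e^(−4μ) · μ^54e^(−7μ) = μ^62e^(−11μ), i.e. Gamma(shape=63, rate=11).
The mode of a Gamma(a, b) with a ≥ 1 (shape–rate) is (a−1)/b = 62/11 ≈ 5.64.

μ̂_MAP = 5.64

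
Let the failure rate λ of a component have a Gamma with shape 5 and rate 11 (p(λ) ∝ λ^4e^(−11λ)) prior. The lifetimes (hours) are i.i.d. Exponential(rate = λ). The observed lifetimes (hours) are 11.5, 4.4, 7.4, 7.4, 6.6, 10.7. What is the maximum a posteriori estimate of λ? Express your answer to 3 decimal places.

The Exponential(rate=λ) likelihood is ∝ λ^n e^(−λΣtᵢ). Here n = 6 and Σtᵢ = 11.5 + 4.4 + 7.4 + 7.4 + 6.6 + 10.7 = 48.
Posterior ∝ λ^4e^(−11λ) · λ^6e^(−48λ) = λ^10e^(−59λ), i.e. Gamma(11, 59).
Mode = (a−1)/b = 10/59 ≈ 0.169.

λ̂_MAP = 0.169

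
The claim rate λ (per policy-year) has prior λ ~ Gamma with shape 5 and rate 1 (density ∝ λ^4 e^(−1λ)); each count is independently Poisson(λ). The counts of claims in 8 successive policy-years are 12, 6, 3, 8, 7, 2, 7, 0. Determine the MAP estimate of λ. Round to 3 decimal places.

λ̂_MAP = 5.444

Σxᵢ = 12+6+3+8+7+2+7+0 = 45, with n = 8.
Posterior ∝ λ^4e^(−1λ) · λ^45e^(−8λ) = λ^49e^(−9λ), i.e. Gamma(shape=50, rate=9).
The mode of a Gamma(a, b) with a ≥ 1 (shape–rate) is (a−1)/b = 49/9 ≈ 5.444.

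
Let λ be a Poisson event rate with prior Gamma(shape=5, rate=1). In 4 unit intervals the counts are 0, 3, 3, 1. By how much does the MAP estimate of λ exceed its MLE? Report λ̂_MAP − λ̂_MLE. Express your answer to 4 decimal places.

MAP − MLE = 0.4500

Σxᵢ = 7. Posterior is Gamma(12, 5); MAP = (12−1)/5 = 11/5 ≈ 2.20000.
MLE = x̄ = 7/4 ≈ 1.75000.
Difference = 11/5 − 7/4 = 9/20 ≈ 0.4500.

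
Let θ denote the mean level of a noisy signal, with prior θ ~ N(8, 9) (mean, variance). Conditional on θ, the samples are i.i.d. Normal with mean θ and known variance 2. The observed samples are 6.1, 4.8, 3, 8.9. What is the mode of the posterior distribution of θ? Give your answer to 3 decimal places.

θ̂_MAP = 5.821

n = 4; x̄ = (6.1 + 4.8 + 3 + 8.9)/4 = 22.8/4 = 5.7.
For a Normal prior and Normal likelihood with known variance, the posterior is Normal; its mode equals its mean, the precision-weighted average.
Prior precision 1/σ₀² = 1/9; data precision n/σ² = 4/2 = 2.
θ̂ = ((1/9)·8 + 2·5.7) / (1/9 + 2) = (553/45)/(19/9) = 553/95 ≈ 5.821.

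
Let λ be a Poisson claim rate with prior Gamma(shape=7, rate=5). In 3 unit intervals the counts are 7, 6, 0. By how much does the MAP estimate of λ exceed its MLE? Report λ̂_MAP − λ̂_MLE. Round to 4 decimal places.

Σxᵢ = 13. Posterior is Gamma(20, 8); MAP = (20−1)/8 = 19/8 ≈ 2.37500.
MLE = x̄ = 13/3 ≈ 4.33333.
Difference = 19/8 − 13/3 = -47/24 ≈ -1.9583.

MAP − MLE = -1.9583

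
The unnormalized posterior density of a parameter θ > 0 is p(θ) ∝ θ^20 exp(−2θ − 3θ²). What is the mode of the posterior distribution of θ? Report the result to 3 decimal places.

ℓ'(θ) = 20/θ − 2 − 6θ. Setting this to zero and multiplying by θ: 6θ² + 2θ − 20 = 0.
θ = (−2 + √(2² + 4·6·20)) / (2·6) = (−2 + √484) / 12 = (−2 + 22)/12 = 5/3.
ℓ''(θ) = −20/θ² − 6 < 0, confirming a maximum.

θ̂_MAP = 1.667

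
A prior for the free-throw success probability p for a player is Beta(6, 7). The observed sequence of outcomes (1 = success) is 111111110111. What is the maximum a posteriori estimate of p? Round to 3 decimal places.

Prior: Beta(6, 7).
Data: 11 successes in 12 trials (from the sequence). The binomial likelihood contributes p^11(1−p)^1, so the posterior is Beta(6+11, 7+1) = Beta(17, 8).
For Beta(a, b) with a, b > 1 the mode is (a−1)/(a+b−2) = 16/23 ≈ 0.696.

p̂_MAP = 0.696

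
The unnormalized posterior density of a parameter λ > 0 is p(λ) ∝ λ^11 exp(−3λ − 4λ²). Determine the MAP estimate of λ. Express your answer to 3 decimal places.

ℓ'(λ) = 11/λ − 3 − 8λ. Setting this to zero and multiplying by λ: 8λ² + 3λ − 11 = 0.
λ = (−3 + √(3² + 4·8·11)) / (2·8) = (−3 + √361) / 16 = (−3 + 19)/16 = 1.
ℓ''(λ) = −11/λ² − 8 < 0, confirming a maximum.

λ̂_MAP = 1.000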